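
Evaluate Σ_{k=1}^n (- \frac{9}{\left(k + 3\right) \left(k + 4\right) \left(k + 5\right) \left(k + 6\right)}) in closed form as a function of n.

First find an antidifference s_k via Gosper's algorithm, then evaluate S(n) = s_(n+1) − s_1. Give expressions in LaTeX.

r(k) = (k + 3)/(k + 7) after simplifying.
Gosper form: A/B · C(k+1)/C(k) with A=k + 3, B=k + 7, C=1.
Need (k + 3)·f(k+1) − (k + 6)·f(k) = 1.
d = 3 from the (1,1,0) case.
Solve for f: f(k) = k*(k**2 + 12*k + 47)/180 (degree 3 ≤ 3).
So s_k = (B(k−1)f/C)·t_k = (k*(k + 6)*(k**2 + 12*k + 47)/180)·t_k = k*(-k**2 - 12*k - 47)/(20*(k + 3)*(k + 4)*(k + 5)).
s_(k+1) − s_k = -9/(k**4 + 18*k**3 + 119*k**2 + 342*k + 360) = t_k.
Σ_(k=1)^n t_k = s_(n+1) − s_(1) = ((-n**3 - 15*n**2 - 74*n - 60)/(20*(n**3 + 15*n**2 + 74*n + 120))) − (-1/40), i.e. n*(-n**2 - 15*n - 74)/(40*(n**3 + 15*n**2 + 74*n + 120)).

S(n) = \frac{n \left(- n^{2} - 15 n - 74\right)}{40 \left(n^{3} + 15 n^{2} + 74 n + 120\right)}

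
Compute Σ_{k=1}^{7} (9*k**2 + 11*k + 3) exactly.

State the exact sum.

Σ = 1589

Step 1: r(k) = (9*k**2 + 29*k + 23)/(9*k**2 + 11*k + 3).
Factor: A=1; B=1; C=k**2 + 11*k/9 + 1/3.
Key eq: (1)·f(k+1) = (1)·f(k) + (k**2 + 11*k/9 + 1/3).
d = 3 from the (0,0,2) case.
Solve for f: f(k) = k*(3*k**2 + k - 1)/9 (degree 3 ≤ 3).
R(k) = B(k−1)·f(k)/C(k) = k*(3*k**2 + k - 1)/(9*k**2 + 11*k + 3); s_k = R·t_k = k*(3*k**2 + k - 1).
s_(k+1) − s_k = 9*k**2 + 11*k + 3 = t_k.
Sum = s_(8) − s_(1); s_(8) = 1592, s_(1) = 3 ⇒ 1589.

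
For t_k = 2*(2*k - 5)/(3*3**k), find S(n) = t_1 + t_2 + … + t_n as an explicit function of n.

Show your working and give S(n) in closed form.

Ratio r(k) = (2*k - 3)/(3*(2*k - 5)).
Normal form (A,B,C) = (1/3, 1, k - 5/2).
Solve (1/3)·f(k+1) − (1)·f(k) = k - 5/2.
d = 1 from the (0,0,1) case.
A polynomial solution: f(k) = -3*(k - 2)/2.
So s_k = (B(k−1)f/C)·t_k = (-3*(k - 2)/(2*k - 5))·t_k = 2*(2 - k)/3**k.
Δs = 2*(2*k - 5)/(3*3**k), as required.
Telescope: S(n) = s_(n+1) − s_(1) = 2*3**(-n - 1)*(1 - n) − (2/3) = 2*3**(-n - 1)*(-3**n - n + 1).

S(n) = 2*3**(-n - 1)*(-3**n - n + 1)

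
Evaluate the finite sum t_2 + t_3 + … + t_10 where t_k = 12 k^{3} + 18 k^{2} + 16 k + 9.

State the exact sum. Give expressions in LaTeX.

Σ = 44145

r(k) = (12*k**3 + 54*k**2 + 88*k + 55)/(12*k**3 + 18*k**2 + 16*k + 9) after simplifying.
Normal form (A,B,C) = (1, 1, k**3 + 3*k**2/2 + 4*k/3 + 3/4).
Solve (1)·f(k+1) − (1)·f(k) = k**3 + 3*k**2/2 + 4*k/3 + 3/4.
Degrees (0,0,3) ⇒ d ≤ 4.
Match coefficients ⇒ f(k) = k*(3*k**3 + 2*k + 4)/12.
Then R = B(k−1)f/C = k*(3*k**3 + 2*k + 4)/(12*k**3 + 18*k**2 + 16*k + 9), so s_k = R(k)·t_k = k*(3*k**3 + 2*k + 4).
s_(k+1) − s_k = 12*k**3 + 18*k**2 + 16*k + 9 = t_k.
Σ_(k=2)^(10) t_k = s_(11) − s_(2) = 44209 − (64) = 44145.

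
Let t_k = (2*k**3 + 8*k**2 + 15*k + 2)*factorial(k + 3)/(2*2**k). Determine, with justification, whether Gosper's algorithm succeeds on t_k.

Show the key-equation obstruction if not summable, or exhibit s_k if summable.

Yes. s_k = (2*k**2 - 3)*factorial(k + 3)/2**k.

Step 1: r(k) = (2*k**4 + 22*k**3 + 93*k**2 + 175*k + 108)/(2*(2*k**3 + 8*k**2 + 15*k + 2)).
Normal form (A,B,C) = (k/2 + 2, 1, k**3 + 4*k**2 + 15*k/2 + 1).
Key eq: (k/2 + 2)·f(k+1) = (1)·f(k) + (k**3 + 4*k**2 + 15*k/2 + 1).
deg f ≤ 2 (via 1,0,3).
Solve for f: f(k) = 2*k**2 - 3 (degree 2 ≤ 2).
Certificate R = B(k−1)f/C = 2*(2*k**2 - 3)/(2*k**3 + 8*k**2 + 15*k + 2) gives s_k = (2*k**2 - 3)*factorial(k + 3)/2**k.
Verify: (2*k**3 + 8*k**2 + 15*k + 2)*factorial(k + 3)/(2*2**k) matches t_k.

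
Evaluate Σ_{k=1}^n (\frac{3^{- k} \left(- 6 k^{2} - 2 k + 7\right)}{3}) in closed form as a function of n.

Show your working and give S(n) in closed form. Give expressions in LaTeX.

S(n) = 3^{- n - 1} \left(- 7 \cdot 3^{n} + 3 n^{2} + 10 n + 7\right)

r(k) = (6*k**2 + 14*k + 1)/(3*(6*k**2 + 2*k - 7)) after simplifying.
Normal form (A,B,C) = (1/3, 1, k**2 + k/3 - 7/6).
f must satisfy (1/3)·f(k+1) − (1)·f(k) = k**2 + k/3 - 7/6.
d = 2 from the (0,0,2) case.
Coefficient equations give f(k) = -k*(3*k + 4)/2.
Get s_k = R·t_k = k*(3*k + 4)/3**k with R(k) = B(k−1)f(k)/C(k) = -3*k*(3*k + 4)/(6*k**2 + 2*k - 7).
Verify: (-6*k**2 - 2*k + 7)/(3*3**k) matches t_k.
Telescope: S(n) = s_(n+1) − s_(1) = 3**(-n - 1)*(3*n**2 + 10*n + 7) − (7/3) = 3**(-n - 1)*(-7*3**n + 3*n**2 + 10*n + 7).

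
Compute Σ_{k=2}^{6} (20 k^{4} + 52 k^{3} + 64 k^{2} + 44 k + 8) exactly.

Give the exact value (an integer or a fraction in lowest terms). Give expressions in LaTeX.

r(k) = (5*k**4 + 33*k**3 + 85*k**2 + 102*k + 47)/(5*k**4 + 13*k**3 + 16*k**2 + 11*k + 2) after simplifying.
A = 1, B = 1, C = k**4 + 13*k**3/5 + 16*k**2/5 + 11*k/5 + 2/5.
f must satisfy (1)·f(k+1) − (1)·f(k) = k**4 + 13*k**3/5 + 16*k**2/5 + 11*k/5 + 2/5.
Degrees (0,0,4) ⇒ d ≤ 5.
Match coefficients ⇒ f(k) = k*(4*k**4 + 3*k**3 + 2*k**2 + 3*k - 4)/20.
R(k) = B(k−1)·f(k)/C(k) = k*(4*k**4 + 3*k**3 + 2*k**2 + 3*k - 4)/(4*(5*k**4 + 13*k**3 + 16*k**2 + 11*k + 2)); s_k = R·t_k = k*(4*k**4 + 3*k**3 + 2*k**2 + 3*k - 4).
Verify: 20*k**4 + 52*k**3 + 64*k**2 + 44*k + 8 matches t_k.
Sum = s_(7) − s_(2); s_(7) = 75236, s_(2) = 196 ⇒ 75040.

Σ = 75040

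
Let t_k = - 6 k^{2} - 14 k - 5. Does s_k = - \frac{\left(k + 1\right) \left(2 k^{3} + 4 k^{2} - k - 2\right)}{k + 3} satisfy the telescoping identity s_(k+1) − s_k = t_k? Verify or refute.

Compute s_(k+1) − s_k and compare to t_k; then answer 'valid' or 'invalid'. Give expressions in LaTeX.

s_(k+1) = (k + 2)*(k - 2*(k + 1)**3 - 4*(k + 1)**2 + 3)/(k + 4)
s_(k+1) − s_k = (-6*k**4 - 48*k**3 - 119*k**2 - 107*k - 26)/(k**2 + 7*k + 12)
(s_(k+1) − s_k) − t_k = 2*(4*k**3 + 28*k**2 + 48*k + 17)/(k**2 + 7*k + 12)

Invalid: residual \frac{2 \left(4 k^{3} + 28 k^{2} + 48 k + 17\right)}{k^{2} + 7 k + 12} ≠ 0.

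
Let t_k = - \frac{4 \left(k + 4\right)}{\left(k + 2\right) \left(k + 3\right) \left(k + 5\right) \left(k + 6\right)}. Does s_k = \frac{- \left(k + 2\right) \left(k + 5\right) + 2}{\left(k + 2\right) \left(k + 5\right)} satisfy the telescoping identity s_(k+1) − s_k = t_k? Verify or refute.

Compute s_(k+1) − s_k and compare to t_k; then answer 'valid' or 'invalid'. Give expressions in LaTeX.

s_(k+1) = (-(k + 3)*(k + 6) + 2)/((k + 3)*(k + 6))
s_(k+1) − s_k = 4*(-k - 4)/(k**4 + 16*k**3 + 91*k**2 + 216*k + 180)
(s_(k+1) − s_k) − t_k = 0

valid (s_(k+1) − s_k reduces to t_k)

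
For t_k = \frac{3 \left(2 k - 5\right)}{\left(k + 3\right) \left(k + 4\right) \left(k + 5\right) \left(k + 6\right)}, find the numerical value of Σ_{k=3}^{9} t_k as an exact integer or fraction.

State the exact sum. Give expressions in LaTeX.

Σ = 11/1040

t_(k+1)/t_k = (k + 3)*(2*k - 3)/((k + 7)*(2*k - 5)).
Normal form (A,B,C) = (k + 3, k + 7, k - 5/2).
Key eq: (k + 3)·f(k+1) = (k + 6)·f(k) + (k - 5/2).
deg f ≤ 3 (via 1,1,1).
Solve for f: f(k) = -k*(k**2 + 12*k + 137)/180 (degree 3 ≤ 3).
Get s_k = R·t_k = k*(-k**2 - 12*k - 137)/(30*(k + 3)*(k + 4)*(k + 5)) with R(k) = B(k−1)f(k)/C(k) = -k*(k + 6)*(k**2 + 12*k + 137)/(90*(2*k - 5)).
s_(k+1) − s_k = 3*(2*k - 5)/(k**4 + 18*k**3 + 119*k**2 + 342*k + 360) = t_k.
Evaluate s at k=10 and k=3: -17/390 and -13/240; difference 11/1040.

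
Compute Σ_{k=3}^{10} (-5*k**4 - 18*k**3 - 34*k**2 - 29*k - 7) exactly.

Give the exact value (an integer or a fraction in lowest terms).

Σ = -195352

Compute t_(k+1)/t_k: get (5*k**4 + 38*k**3 + 118*k**2 + 171*k + 93)/(5*k**4 + 18*k**3 + 34*k**2 + 29*k + 7).
Factor: A=1; B=1; C=k**4 + 18*k**3/5 + 34*k**2/5 + 29*k/5 + 7/5.
Solve (1)·f(k+1) − (1)·f(k) = k**4 + 18*k**3/5 + 34*k**2/5 + 29*k/5 + 7/5.
From deg A=0, deg B=0, deg C=4: d=5.
Coefficient equations give f(k) = k*(k**4 + 2*k**3 + 4*k**2 + 2*k - 2)/5.
So s_k = (B(k−1)f/C)·t_k = (k*(k**4 + 2*k**3 + 4*k**2 + 2*k - 2)/(5*k**4 + 18*k**3 + 34*k**2 + 29*k + 7))·t_k = k*(-k**4 - 2*k**3 - 4*k**2 - 2*k + 2).
Δs = -5*k**4 - 18*k**3 - 34*k**2 - 29*k - 7, as required.
Σ_(k=3)^(10) t_k = s_(11) − s_(3) = -195877 − (-525) = -195352.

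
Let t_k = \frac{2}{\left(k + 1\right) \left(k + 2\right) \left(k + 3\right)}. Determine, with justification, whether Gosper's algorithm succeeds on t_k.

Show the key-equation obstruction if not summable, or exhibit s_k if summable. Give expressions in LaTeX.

Yes. s_k = \frac{k \left(k + 3\right)}{2 \left(k + 1\right) \left(k + 2\right)}.

The ratio is (k + 1)/(k + 4).
Factor: A=k + 1; B=k + 4; C=1.
f must satisfy (k + 1)·f(k+1) − (k + 3)·f(k) = 1.
Bound: deg f ≤ 2.
Coefficient equations give f(k) = k*(k + 3)/4.
So s_k = (B(k−1)f/C)·t_k = (k*(k + 3)**2/4)·t_k = k*(k + 3)/(2*(k + 1)*(k + 2)).
Δs = 2/(k**3 + 6*k**2 + 11*k + 6), as required.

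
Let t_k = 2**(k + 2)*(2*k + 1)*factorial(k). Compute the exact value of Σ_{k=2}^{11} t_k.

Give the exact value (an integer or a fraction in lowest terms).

Σ = 7847962214368

Compute t_(k+1)/t_k: get 2*(k + 1)*(2*k + 3)/(2*k + 1).
A = 2*k + 2, B = 1, C = k + 1/2.
Solve (2*k + 2)·f(k+1) − (1)·f(k) = k + 1/2.
Bound: deg f ≤ 0.
Match coefficients ⇒ f(k) = 1/2.
Certificate R = B(k−1)f/C = 1/(2*k + 1) gives s_k = 2**(k + 2)*factorial(k).
Δs = 2**(k + 2)*(2*k + 1)*factorial(k), as required.
Telescoping: Σ = s_(12) − s_(2) = 7847962214400 − (32) = 7847962214368.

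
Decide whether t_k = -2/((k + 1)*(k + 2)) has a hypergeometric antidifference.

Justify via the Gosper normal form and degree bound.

Yes. s_k = -2*k/(k + 1).

Ratio r(k) = (k + 1)/(k + 3).
Gosper form: A/B · C(k+1)/C(k) with A=k + 1, B=k + 3, C=1.
Key eq: (k + 1)·f(k+1) = (k + 2)·f(k) + (1).
deg f ≤ 1 (via 1,1,0).
Coefficient equations give f(k) = k.
Certificate R = B(k−1)f/C = k*(k + 2) gives s_k = -2*k/(k + 1).
s_(k+1) − s_k = -2/(k**2 + 3*k + 2) = t_k.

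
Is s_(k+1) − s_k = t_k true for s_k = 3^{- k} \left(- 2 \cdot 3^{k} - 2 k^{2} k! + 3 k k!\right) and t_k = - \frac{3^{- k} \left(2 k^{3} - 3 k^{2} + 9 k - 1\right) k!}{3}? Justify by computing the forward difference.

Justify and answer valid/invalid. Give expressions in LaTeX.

s_(k+1) = (-6*3**k - 2*k**3*factorial(k) - 3*k**2*factorial(k) + factorial(k))/(3*3**k)
s_(k+1) − s_k = -(2*k**3 - 3*k**2 + 9*k - 1)*factorial(k)/(3*3**k)
(s_(k+1) − s_k) − t_k = 0

valid; difference matches t_k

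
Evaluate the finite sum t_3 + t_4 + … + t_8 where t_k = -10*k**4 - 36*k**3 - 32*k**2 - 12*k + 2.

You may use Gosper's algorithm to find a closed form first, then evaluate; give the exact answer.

The ratio is (5*k**4 + 38*k**3 + 100*k**2 + 112*k + 44)/(5*k**4 + 18*k**3 + 16*k**2 + 6*k - 1).
Normal form (A,B,C) = (1, 1, k**4 + 18*k**3/5 + 16*k**2/5 + 6*k/5 - 1/5).
Need (1)·f(k+1) − (1)·f(k) = k**4 + 18*k**3/5 + 16*k**2/5 + 6*k/5 - 1/5.
deg f ≤ 5 (via 0,0,4).
Coefficient equations give f(k) = k*(2*k**4 + 4*k**3 - 4*k**2 - k - 3)/10.
Get s_k = R·t_k = k*(-2*k**4 - 4*k**3 + 4*k**2 + k + 3) with R(k) = B(k−1)f(k)/C(k) = k*(2*k**4 + 4*k**3 - 4*k**2 - k - 3)/(2*(5*k**4 + 18*k**3 + 16*k**2 + 6*k - 1)).
s_(k+1) − s_k = -10*k**4 - 36*k**3 - 32*k**2 - 12*k + 2 = t_k.
Σ_(k=3)^(8) t_k = s_(9) − s_(3) = -141318 − (-684) = -140634.

Σ = -140634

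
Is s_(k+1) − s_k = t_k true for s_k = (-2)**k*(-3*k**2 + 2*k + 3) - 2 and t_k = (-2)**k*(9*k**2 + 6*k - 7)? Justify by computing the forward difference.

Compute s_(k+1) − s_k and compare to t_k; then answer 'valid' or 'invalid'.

s_(k+1) = -2*(-2)**k*(2*k - 3*(k + 1)**2 + 5) - 2
s_(k+1) − s_k = (-2)**k*(9*k**2 + 6*k - 7)
(s_(k+1) − s_k) − t_k = 0

valid (s_(k+1) − s_k reduces to t_k)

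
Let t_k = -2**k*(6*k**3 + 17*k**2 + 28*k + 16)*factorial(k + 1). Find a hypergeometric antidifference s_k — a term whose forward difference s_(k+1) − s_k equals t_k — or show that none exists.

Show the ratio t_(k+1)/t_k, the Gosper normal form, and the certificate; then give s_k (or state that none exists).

s_k = -2**k*(3*k**2 - 2*k + 4)*factorial(k + 1)

Compute t_(k+1)/t_k: get 2*(6*k**4 + 47*k**3 + 150*k**2 + 227*k + 134)/(6*k**3 + 17*k**2 + 28*k + 16).
Gosper form: A/B · C(k+1)/C(k) with A=2*k + 4, B=1, C=k**3 + 17*k**2/6 + 14*k/3 + 8/3.
f must satisfy (2*k + 4)·f(k+1) − (1)·f(k) = k**3 + 17*k**2/6 + 14*k/3 + 8/3.
d = 2 from the (1,0,3) case.
A polynomial solution: f(k) = (3*k**2 - 2*k + 4)/6.
Then R = B(k−1)f/C = (3*k**2 - 2*k + 4)/(6*k**3 + 17*k**2 + 28*k + 16), so s_k = R(k)·t_k = -2**k*(3*k**2 - 2*k + 4)*factorial(k + 1).
Check: Δs_k = -2**k*(6*k**3 + 17*k**2 + 28*k + 16)*factorial(k + 1). ✓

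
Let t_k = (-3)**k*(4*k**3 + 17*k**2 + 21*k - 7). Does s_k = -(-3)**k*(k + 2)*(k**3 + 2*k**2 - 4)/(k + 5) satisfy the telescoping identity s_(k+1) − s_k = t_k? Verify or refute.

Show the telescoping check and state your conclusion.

Invalid: residual (-3)**(k + 1)*(4*k**4 + 38*k**3 + 108*k**2 + 98*k - 39)/(k**2 + 11*k + 30) ≠ 0.

s_(k+1) = 3*(-3)**k*(k + 3)*((k + 1)**3 + 2*(k + 1)**2 - 4)/(k + 6)
s_(k+1) − s_k = (-3)**k*(4*k**5 + 49*k**4 + 214*k**3 + 410*k**2 + 259*k - 93)/(k**2 + 11*k + 30)
(s_(k+1) − s_k) − t_k = (-3)**(k + 1)*(4*k**4 + 38*k**3 + 108*k**2 + 98*k - 39)/(k**2 + 11*k + 30)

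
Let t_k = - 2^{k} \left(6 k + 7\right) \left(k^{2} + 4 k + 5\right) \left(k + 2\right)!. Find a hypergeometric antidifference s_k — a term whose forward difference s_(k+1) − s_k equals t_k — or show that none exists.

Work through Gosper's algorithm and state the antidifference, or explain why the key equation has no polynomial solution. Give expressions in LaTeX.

s_k = - 2^{k} \left(3 k^{2} + 2 k + 1\right) \left(k + 2\right)!

r(k) = 2*(k + 3)*(6*k + 13)*(4*k + (k + 1)**2 + 9)/((6*k + 7)*(k**2 + 4*k + 5)) after simplifying.
Gosper form: A/B · C(k+1)/C(k) with A=2*k + 6, B=1, C=k**3 + 31*k**2/6 + 29*k/3 + 35/6.
f must satisfy (2*k + 6)·f(k+1) − (1)·f(k) = k**3 + 31*k**2/6 + 29*k/3 + 35/6.
From deg A=1, deg B=0, deg C=3: d=2.
Coefficient equations give f(k) = (3*k**2 + 2*k + 1)/6.
So s_k = (B(k−1)f/C)·t_k = ((3*k**2 + 2*k + 1)/((6*k + 7)*(k**2 + 4*k + 5)))·t_k = -2**k*(3*k**2 + 2*k + 1)*factorial(k + 2).
s_(k+1) − s_k = -2**k*(6*k + 7)*(k**2 + 4*k + 5)*factorial(k + 2) = t_k.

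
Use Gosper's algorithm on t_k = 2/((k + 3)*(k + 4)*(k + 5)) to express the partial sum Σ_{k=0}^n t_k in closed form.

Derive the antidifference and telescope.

t_(k+1)/t_k = (k + 3)/(k + 6).
A = k + 3, B = k + 6, C = 1.
Need (k + 3)·f(k+1) − (k + 5)·f(k) = 1.
Degrees (1,1,0) ⇒ d ≤ 2.
A polynomial solution: f(k) = k*(k + 7)/24.
R(k) = B(k−1)·f(k)/C(k) = k*(k + 5)*(k + 7)/24; s_k = R·t_k = k*(k + 7)/(12*(k + 3)*(k + 4)).
Δs = 2/(k**3 + 12*k**2 + 47*k + 60), as required.
Σ_(k=0)^n t_k = s_(n+1) − s_(0) = ((n**2 + 9*n + 8)/(12*(n**2 + 9*n + 20))) − (0), i.e. (n**2 + 9*n + 8)/(12*(n**2 + 9*n + 20)).

S(n) = (n**2 + 9*n + 8)/(12*(n**2 + 9*n + 20))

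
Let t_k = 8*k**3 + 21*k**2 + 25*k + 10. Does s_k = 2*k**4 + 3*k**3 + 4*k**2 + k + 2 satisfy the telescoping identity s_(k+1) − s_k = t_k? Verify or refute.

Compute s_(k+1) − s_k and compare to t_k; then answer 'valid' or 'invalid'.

s_(k+1) = 2*k**4 + 11*k**3 + 25*k**2 + 26*k + 12
s_(k+1) − s_k = 8*k**3 + 21*k**2 + 25*k + 10
(s_(k+1) − s_k) − t_k = 0

Valid: the claim telescopes to t_k.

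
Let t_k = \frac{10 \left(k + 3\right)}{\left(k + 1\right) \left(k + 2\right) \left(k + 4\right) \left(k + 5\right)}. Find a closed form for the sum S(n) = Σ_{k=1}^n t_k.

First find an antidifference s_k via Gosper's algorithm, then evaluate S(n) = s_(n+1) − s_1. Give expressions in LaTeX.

r(k) = (k + 1)*(k + 4)**2/((k + 3)**2*(k + 6)) after simplifying.
So A=k + 1 and B=k + 6, with C=k**2 + 6*k + 9.
Need (k + 1)·f(k+1) − (k + 5)·f(k) = k**2 + 6*k + 9.
d = 4 from the (1,1,2) case.
Match coefficients ⇒ f(k) = k*(k + 2)*(k + 3)*(k + 5)/8.
Then R = B(k−1)f/C = k*(k + 2)*(k + 5)**2/(8*(k + 3)), so s_k = R(k)·t_k = 5*k*(k + 5)/(4*(k**2 + 5*k + 4)).
s_(k+1) − s_k = 10*(k + 3)/(k**4 + 12*k**3 + 49*k**2 + 78*k + 40) = t_k.
Σ_(k=1)^n t_k = s_(n+1) − s_(1) = (5*(n**2 + 7*n + 6)/(4*(n**2 + 7*n + 10))) − (3/4), i.e. n*(n + 7)/(2*(n**2 + 7*n + 10)).

S(n) = \frac{n \left(n + 7\right)}{2 \left(n^{2} + 7 n + 10\right)}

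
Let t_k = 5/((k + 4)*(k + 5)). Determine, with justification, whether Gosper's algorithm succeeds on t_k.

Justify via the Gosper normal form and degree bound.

Yes. s_k = 5*k/(4*(k + 4)).

The ratio is (k + 4)/(k + 6).
Factor: A=k + 4; B=k + 6; C=1.
Key eq: (k + 4)·f(k+1) = (k + 5)·f(k) + (1).
Bound: deg f ≤ 1.
Match coefficients ⇒ f(k) = k/4.
Then R = B(k−1)f/C = k*(k + 5)/4, so s_k = R(k)·t_k = 5*k/(4*(k + 4)).
Check: Δs_k = 5/(k**2 + 9*k + 20). ✓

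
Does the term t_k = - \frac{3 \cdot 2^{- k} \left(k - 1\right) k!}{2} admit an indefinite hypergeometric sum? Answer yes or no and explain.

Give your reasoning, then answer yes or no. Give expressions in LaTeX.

Ratio r(k) = k*(k + 1)/(2*(k - 1)).
Take A(k)=k/2 + 1/2, B(k)=1, C(k)=k - 1.
Need (k/2 + 1/2)·f(k+1) − (1)·f(k) = k - 1.
deg f ≤ 0 (via 1,0,1).
Solve for f: f(k) = 2 (degree 0 ≤ 0).
R(k) = B(k−1)·f(k)/C(k) = 2/(k - 1); s_k = R·t_k = -3*factorial(k)/2**k.
Δs = -3*(k - 1)*factorial(k)/(2*2**k), as required.

Yes. s_k = - 3 \cdot 2^{- k} k!.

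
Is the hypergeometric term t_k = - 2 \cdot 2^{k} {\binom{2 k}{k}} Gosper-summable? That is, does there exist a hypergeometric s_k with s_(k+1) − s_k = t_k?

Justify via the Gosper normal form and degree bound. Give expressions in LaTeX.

Ratio r(k) = 4*(2*k + 1)/(k + 1).
Take A(k)=8*k + 4, B(k)=k + 1, C(k)=1.
Set up (8*k + 4)·f(k+1) − (k)·f(k) − (1) = 0.
From deg A=1, deg B=1, deg C=0: d=-1.
Bound -1 < 0, so the key equation has no polynomial solution.

No — t_k has no hypergeometric antidifference.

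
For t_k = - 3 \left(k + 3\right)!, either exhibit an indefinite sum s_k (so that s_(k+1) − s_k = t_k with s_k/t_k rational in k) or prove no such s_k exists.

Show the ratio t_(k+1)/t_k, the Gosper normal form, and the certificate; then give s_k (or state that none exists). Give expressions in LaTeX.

Compute t_(k+1)/t_k: get k + 4.
Normal form (A,B,C) = (k + 4, 1, 1).
Need (k + 4)·f(k+1) − (1)·f(k) = 1.
deg f ≤ -1 (via 1,0,0).
Bound -1 < 0, so the key equation has no polynomial solution.

none — t_k is not Gosper-summable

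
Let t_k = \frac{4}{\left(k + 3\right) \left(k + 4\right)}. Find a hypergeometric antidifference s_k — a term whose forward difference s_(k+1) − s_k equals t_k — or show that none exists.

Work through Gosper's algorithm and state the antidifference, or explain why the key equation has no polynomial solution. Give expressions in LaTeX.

s_k = \frac{4 k}{3 \left(k + 3\right)}

Compute t_(k+1)/t_k: get (k + 3)/(k + 5).
Gosper form: A/B · C(k+1)/C(k) with A=k + 3, B=k + 5, C=1.
Key eq: (k + 3)·f(k+1) = (k + 4)·f(k) + (1).
From deg A=1, deg B=1, deg C=0: d=1.
Solve for f: f(k) = k/3 (degree 1 ≤ 1).
Certificate R = B(k−1)f/C = k*(k + 4)/3 gives s_k = 4*k/(3*(k + 3)).
Δs = 4/(k**2 + 7*k + 12), as required.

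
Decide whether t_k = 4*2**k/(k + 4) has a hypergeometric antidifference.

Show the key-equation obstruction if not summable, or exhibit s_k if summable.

No — key equation has no polynomial f.

Ratio r(k) = 2*(k + 4)/(k + 5).
Factor: A=2*k + 8; B=k + 5; C=1.
Need (2*k + 8)·f(k+1) − (k + 4)·f(k) = 1.
Degrees (1,1,0) ⇒ d ≤ -1.
Negative degree bound (-1): no f exists, t_k not Gosper-summable.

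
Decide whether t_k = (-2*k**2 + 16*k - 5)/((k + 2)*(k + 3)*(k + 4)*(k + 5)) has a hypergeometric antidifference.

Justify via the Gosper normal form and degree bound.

Compute t_(k+1)/t_k: get -(k + 2)*(16*k - 2*(k + 1)**2 + 11)/((k + 6)*(2*k**2 - 16*k + 5)).
Factor: A=k + 2; B=k + 6; C=k**2 - 8*k + 5/2.
Set up (k + 2)·f(k+1) − (k + 5)·f(k) − (k**2 - 8*k + 5/2) = 0.
d = 3 from the (1,1,2) case.
Solving with deg f ≤ 3: f(k) = k*(k**2 - 39*k + 98)/48.
Certificate R = B(k−1)f/C = k*(k + 5)*(k**2 - 39*k + 98)/(24*(2*k**2 - 16*k + 5)) gives s_k = k*(-k**2 + 39*k - 98)/(24*(k + 2)*(k + 3)*(k + 4)).
Δs = (-2*k**2 + 16*k - 5)/(k**4 + 14*k**3 + 71*k**2 + 154*k + 120), as required.

Yes. s_k = k*(-k**2 + 39*k - 98)/(24*(k + 2)*(k + 3)*(k + 4)).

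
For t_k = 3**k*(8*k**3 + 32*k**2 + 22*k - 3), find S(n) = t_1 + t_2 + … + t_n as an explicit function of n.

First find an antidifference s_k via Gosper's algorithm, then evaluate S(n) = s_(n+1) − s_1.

S(n) = 12*3**n*n**3 + 30*3**n*n**2 + 21*3**n*n - 6*3**n + 6

Ratio r(k) = 3*(8*k**3 + 56*k**2 + 110*k + 59)/(8*k**3 + 32*k**2 + 22*k - 3).
A = 3, B = 1, C = k**3 + 4*k**2 + 11*k/4 - 3/8.
Set up (3)·f(k+1) − (1)·f(k) − (k**3 + 4*k**2 + 11*k/4 - 3/8) = 0.
Bound: deg f ≤ 3.
Match coefficients ⇒ f(k) = (4*k**3 - 2*k**2 - k - 3)/8.
Then R = B(k−1)f/C = (4*k**3 - 2*k**2 - k - 3)/(8*k**3 + 32*k**2 + 22*k - 3), so s_k = R(k)·t_k = 3**k*(4*k**3 - 2*k**2 - k - 3).
Verify: 3**k*(8*k**3 + 32*k**2 + 22*k - 3) matches t_k.
s_(n+1) = 3**(n + 1)*(4*n**3 + 10*n**2 + 7*n - 2) and s_(1) = -6, so S(n) = 12*3**n*n**3 + 30*3**n*n**2 + 21*3**n*n - 6*3**n + 6.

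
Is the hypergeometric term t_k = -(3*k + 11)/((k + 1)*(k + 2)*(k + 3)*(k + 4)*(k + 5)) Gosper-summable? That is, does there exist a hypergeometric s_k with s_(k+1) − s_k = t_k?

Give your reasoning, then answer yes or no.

Step 1: r(k) = (k + 1)*(3*k + 14)/((k + 6)*(3*k + 11)).
Factor: A=k + 1; B=k + 6; C=k + 11/3.
Solve (k + 1)·f(k+1) − (k + 5)·f(k) = k + 11/3.
d = 4 from the (1,1,1) case.
Solving with deg f ≤ 4: f(k) = k*(k + 3)*(k**2 + 7*k + 14)/24.
Get s_k = R·t_k = k*(-k**2 - 7*k - 14)/(8*(k**3 + 7*k**2 + 14*k + 8)) with R(k) = B(k−1)f(k)/C(k) = k*(k + 3)*(k + 5)*(k**2 + 7*k + 14)/(8*(3*k + 11)).
Check: Δs_k = (-3*k - 11)/(k**5 + 15*k**4 + 85*k**3 + 225*k**2 + 274*k + 120). ✓

Yes. s_k = k*(-k**2 - 7*k - 14)/(8*(k**3 + 7*k**2 + 14*k + 8)).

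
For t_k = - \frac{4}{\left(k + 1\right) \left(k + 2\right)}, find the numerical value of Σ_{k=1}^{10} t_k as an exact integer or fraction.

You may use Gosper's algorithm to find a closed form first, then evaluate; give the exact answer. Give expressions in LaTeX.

Ratio r(k) = (k + 1)/(k + 3).
Normal form (A,B,C) = (k + 1, k + 3, 1).
Set up (k + 1)·f(k+1) − (k + 2)·f(k) − (1) = 0.
deg f ≤ 1 (via 1,1,0).
Coefficient equations give f(k) = k.
R(k) = B(k−1)·f(k)/C(k) = k*(k + 2); s_k = R·t_k = -4*k/(k + 1).
Verify: -4/(k**2 + 3*k + 2) matches t_k.
Telescoping: Σ = s_(11) − s_(1) = -11/3 − (-2) = -5/3.

Σ = -5/3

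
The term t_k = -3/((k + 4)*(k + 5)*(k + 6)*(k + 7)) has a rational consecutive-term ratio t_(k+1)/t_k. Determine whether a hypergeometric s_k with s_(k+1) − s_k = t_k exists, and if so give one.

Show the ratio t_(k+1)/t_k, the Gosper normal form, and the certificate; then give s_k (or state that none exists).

s_k = k*(-k**2 - 15*k - 74)/(120*(k + 4)*(k + 5)*(k + 6))

Ratio r(k) = (k + 4)/(k + 8).
So A=k + 4 and B=k + 8, with C=1.
Key eq: (k + 4)·f(k+1) = (k + 7)·f(k) + (1).
Degrees (1,1,0) ⇒ d ≤ 3.
Solving with deg f ≤ 3: f(k) = k*(k**2 + 15*k + 74)/360.
So s_k = (B(k−1)f/C)·t_k = (k*(k + 7)*(k**2 + 15*k + 74)/360)·t_k = k*(-k**2 - 15*k - 74)/(120*(k + 4)*(k + 5)*(k + 6)).
s_(k+1) − s_k = -3/(k**4 + 22*k**3 + 179*k**2 + 638*k + 840) = t_k.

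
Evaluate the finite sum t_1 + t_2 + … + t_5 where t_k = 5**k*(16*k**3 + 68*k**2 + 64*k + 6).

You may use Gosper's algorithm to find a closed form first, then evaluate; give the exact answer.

Ratio r(k) = 5*(8*k**3 + 58*k**2 + 124*k + 77)/(8*k**3 + 34*k**2 + 32*k + 3).
Factor: A=5; B=1; C=k**3 + 17*k**2/4 + 4*k + 3/8.
Solve (5)·f(k+1) − (1)·f(k) = k**3 + 17*k**2/4 + 4*k + 3/8.
d = 3 from the (0,0,3) case.
A polynomial solution: f(k) = (4*k**3 + 2*k**2 - 4*k - 1)/16.
Certificate R = B(k−1)f/C = (4*k**3 + 2*k**2 - 4*k - 1)/(2*(8*k**3 + 34*k**2 + 32*k + 3)) gives s_k = 5**k*(4*k**3 + 2*k**2 - 4*k - 1).
Δs = 5**k*(16*k**3 + 68*k**2 + 64*k + 6), as required.
Σ_(k=1)^(5) t_k = s_(6) − s_(1) = 14234375 − (5) = 14234370.

Σ = 14234370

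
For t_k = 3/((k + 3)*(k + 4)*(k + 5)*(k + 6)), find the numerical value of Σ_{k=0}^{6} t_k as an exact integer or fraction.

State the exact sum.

Σ = 7/440

Ratio r(k) = (k + 3)/(k + 7).
Take A(k)=k + 3, B(k)=k + 7, C(k)=1.
Need (k + 3)·f(k+1) − (k + 6)·f(k) = 1.
d = 3 from the (1,1,0) case.
Solving with deg f ≤ 3: f(k) = k*(k**2 + 12*k + 47)/180.
Then R = B(k−1)f/C = k*(k + 6)*(k**2 + 12*k + 47)/180, so s_k = R(k)·t_k = k*(k**2 + 12*k + 47)/(60*(k + 3)*(k + 4)*(k + 5)).
Verify: 3/(k**4 + 18*k**3 + 119*k**2 + 342*k + 360) matches t_k.
Evaluate s at k=7 and k=0: 7/440 and 0; difference 7/440.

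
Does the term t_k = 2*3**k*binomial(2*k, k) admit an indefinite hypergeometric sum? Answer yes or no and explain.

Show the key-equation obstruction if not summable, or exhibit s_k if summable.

Step 1: r(k) = 6*(2*k + 1)/(k + 1).
Take A(k)=12*k + 6, B(k)=k + 1, C(k)=1.
Need (12*k + 6)·f(k+1) − (k)·f(k) = 1.
d = -1 from the (1,1,0) case.
d = -1 < 0 ⇒ no nonzero polynomial f; not summable.

No — t_k has no hypergeometric antidifference.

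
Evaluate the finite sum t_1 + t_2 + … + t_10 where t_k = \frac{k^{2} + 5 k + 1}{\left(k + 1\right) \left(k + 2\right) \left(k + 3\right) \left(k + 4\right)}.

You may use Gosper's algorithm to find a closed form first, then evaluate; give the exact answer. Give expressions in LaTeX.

r(k) = (k + 1)*(5*k + (k + 1)**2 + 6)/((k + 5)*(k**2 + 5*k + 1)) after simplifying.
So A=k + 1 and B=k + 5, with C=k**2 + 5*k + 1.
Key eq: (k + 1)·f(k+1) = (k + 4)·f(k) + (k**2 + 5*k + 1).
d = 3 from the (1,1,2) case.
Solve for f: f(k) = k*(k**2 + 3*k - 1)/3 (degree 3 ≤ 3).
Get s_k = R·t_k = k*(k**2 + 3*k - 1)/(3*(k + 1)*(k + 2)*(k + 3)) with R(k) = B(k−1)f(k)/C(k) = k*(k + 4)*(k**2 + 3*k - 1)/(3*(k**2 + 5*k + 1)).
s_(k+1) − s_k = (k**2 + 5*k + 1)/(k**4 + 10*k**3 + 35*k**2 + 50*k + 24) = t_k.
Telescoping: Σ = s_(11) − s_(1) = 187/728 − (1/24) = 235/1092.

Σ = 235/1092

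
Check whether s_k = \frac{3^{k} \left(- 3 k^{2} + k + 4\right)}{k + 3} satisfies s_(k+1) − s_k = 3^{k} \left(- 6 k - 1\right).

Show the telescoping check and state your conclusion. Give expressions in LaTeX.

Invalid: residual \frac{3^{k} \left(12 k^{2} + 32 k + 14\right)}{k^{2} + 7 k + 12} ≠ 0.

s_(k+1) = 3**(k + 1)*(k - 3*(k + 1)**2 + 5)/(k + 4)
s_(k+1) − s_k = 3**k*(-6*k**3 - 31*k**2 - 47*k + 2)/(k**2 + 7*k + 12)
(s_(k+1) − s_k) − t_k = 3**k*(12*k**2 + 32*k + 14)/(k**2 + 7*k + 12)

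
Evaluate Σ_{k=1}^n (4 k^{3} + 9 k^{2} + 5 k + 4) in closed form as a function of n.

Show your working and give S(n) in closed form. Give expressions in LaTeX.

S(n) = n \left(n^{3} + 5 n^{2} + 8 n + 8\right)

t_(k+1)/t_k = (4*k**3 + 21*k**2 + 35*k + 22)/(4*k**3 + 9*k**2 + 5*k + 4).
Take A(k)=1, B(k)=1, C(k)=k**3 + 9*k**2/4 + 5*k/4 + 1.
Key eq: (1)·f(k+1) = (1)·f(k) + (k**3 + 9*k**2/4 + 5*k/4 + 1).
d = 4 from the (0,0,3) case.
Coefficient equations give f(k) = k*(k**3 + k**2 - k + 3)/4.
Certificate R = B(k−1)f/C = k*(k**3 + k**2 - k + 3)/(4*k**3 + 9*k**2 + 5*k + 4) gives s_k = k*(k**3 + k**2 - k + 3).
s_(k+1) − s_k = 4*k**3 + 9*k**2 + 5*k + 4 = t_k.
s_(n+1) = n**4 + 5*n**3 + 8*n**2 + 8*n + 4 and s_(1) = 4, so S(n) = n*(n**3 + 5*n**2 + 8*n + 8).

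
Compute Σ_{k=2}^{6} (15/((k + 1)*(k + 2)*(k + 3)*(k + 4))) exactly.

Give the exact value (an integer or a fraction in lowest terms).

t_(k+1)/t_k = (k + 1)/(k + 5).
Normal form (A,B,C) = (k + 1, k + 5, 1).
f must satisfy (k + 1)·f(k+1) − (k + 4)·f(k) = 1.
From deg A=1, deg B=1, deg C=0: d=3.
A polynomial solution: f(k) = k*(k**2 + 6*k + 11)/18.
Get s_k = R·t_k = 5*k*(k**2 + 6*k + 11)/(6*(k + 1)*(k + 2)*(k + 3)) with R(k) = B(k−1)f(k)/C(k) = k*(k + 4)*(k**2 + 6*k + 11)/18.
Δs = 15/(k**4 + 10*k**3 + 35*k**2 + 50*k + 24), as required.
Evaluate s at k=7 and k=2: 119/144 and 3/4; difference 11/144.

Σ = 11/144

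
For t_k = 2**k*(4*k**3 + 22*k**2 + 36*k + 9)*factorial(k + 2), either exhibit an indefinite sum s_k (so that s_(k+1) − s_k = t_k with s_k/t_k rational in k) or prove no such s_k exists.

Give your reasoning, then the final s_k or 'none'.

s_k = 2**k*(2*k**2 + 2*k - 3)*factorial(k + 2)

r(k) = 2*(4*k**4 + 46*k**3 + 194*k**2 + 347*k + 213)/(4*k**3 + 22*k**2 + 36*k + 9) after simplifying.
A = 2*k + 6, B = 1, C = k**3 + 11*k**2/2 + 9*k + 9/4.
Set up (2*k + 6)·f(k+1) − (1)·f(k) − (k**3 + 11*k**2/2 + 9*k + 9/4) = 0.
deg f ≤ 2 (via 1,0,3).
Solve for f: f(k) = (2*k**2 + 2*k - 3)/4 (degree 2 ≤ 2).
Get s_k = R·t_k = 2**k*(2*k**2 + 2*k - 3)*factorial(k + 2) with R(k) = B(k−1)f(k)/C(k) = (2*k**2 + 2*k - 3)/(4*k**3 + 22*k**2 + 36*k + 9).
Δs = 2**k*(4*k**3 + 22*k**2 + 36*k + 9)*factorial(k + 2), as required.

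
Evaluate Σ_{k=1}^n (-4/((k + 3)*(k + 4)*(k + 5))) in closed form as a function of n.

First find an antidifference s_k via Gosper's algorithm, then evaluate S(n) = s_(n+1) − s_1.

S(n) = n*(-n - 9)/(10*(n**2 + 9*n + 20))

Compute t_(k+1)/t_k: get (k + 3)/(k + 6).
Take A(k)=k + 3, B(k)=k + 6, C(k)=1.
f must satisfy (k + 3)·f(k+1) − (k + 5)·f(k) = 1.
d = 2 from the (1,1,0) case.
Match coefficients ⇒ f(k) = k*(k + 7)/24.
Get s_k = R·t_k = k*(-k - 7)/(6*(k + 3)*(k + 4)) with R(k) = B(k−1)f(k)/C(k) = k*(k + 5)*(k + 7)/24.
Check: Δs_k = -4/(k**3 + 12*k**2 + 47*k + 60). ✓
Evaluate: s_(n+1) = (-n**2 - 9*n - 8)/(6*(n**2 + 9*n + 20)); subtract s_(1) = -1/15 ⇒ S(n) = n*(-n - 9)/(10*(n**2 + 9*n + 20)).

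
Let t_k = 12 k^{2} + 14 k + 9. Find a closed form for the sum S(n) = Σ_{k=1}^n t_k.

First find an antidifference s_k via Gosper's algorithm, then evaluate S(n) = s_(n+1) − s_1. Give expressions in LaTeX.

r(k) = (12*k**2 + 38*k + 35)/(12*k**2 + 14*k + 9) after simplifying.
A = 1, B = 1, C = k**2 + 7*k/6 + 3/4.
Solve (1)·f(k+1) − (1)·f(k) = k**2 + 7*k/6 + 3/4.
Degrees (0,0,2) ⇒ d ≤ 3.
Solve for f: f(k) = k*(4*k**2 + k + 4)/12 (degree 3 ≤ 3).
Get s_k = R·t_k = k*(4*k**2 + k + 4) with R(k) = B(k−1)f(k)/C(k) = k*(4*k**2 + k + 4)/(12*k**2 + 14*k + 9).
s_(k+1) − s_k = 12*k**2 + 14*k + 9 = t_k.
Telescope: S(n) = s_(n+1) − s_(1) = 4*n**3 + 13*n**2 + 18*n + 9 − (9) = n*(4*n**2 + 13*n + 18).

S(n) = n \left(4 n^{2} + 13 n + 18\right)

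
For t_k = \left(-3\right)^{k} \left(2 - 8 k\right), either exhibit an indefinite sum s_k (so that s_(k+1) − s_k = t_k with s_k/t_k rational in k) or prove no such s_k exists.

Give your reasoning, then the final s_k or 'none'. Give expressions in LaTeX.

t_(k+1)/t_k = 3*(-4*k - 3)/(4*k - 1).
Factor: A=-3; B=1; C=k - 1/4.
Need (-3)·f(k+1) − (1)·f(k) = k - 1/4.
Degrees (0,0,1) ⇒ d ≤ 1.
Coefficient equations give f(k) = -(k - 1)/4.
So s_k = (B(k−1)f/C)·t_k = (-(k - 1)/(4*k - 1))·t_k = 2*(-3)**k*(k - 1).
s_(k+1) − s_k = (-3)**k*(2 - 8*k) = t_k.

s_k = 2 \left(-3\right)^{k} \left(k - 1\right)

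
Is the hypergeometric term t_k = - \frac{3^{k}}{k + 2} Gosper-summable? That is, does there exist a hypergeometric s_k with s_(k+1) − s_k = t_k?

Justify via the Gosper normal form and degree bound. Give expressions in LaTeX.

No; the degree bound rules out any f.

The ratio is 3*(k + 2)/(k + 3).
Factor: A=3*k + 6; B=k + 3; C=1.
Solve (3*k + 6)·f(k+1) − (k + 2)·f(k) = 1.
deg f ≤ -1 (via 1,1,0).
Bound -1 < 0, so the key equation has no polynomial solution.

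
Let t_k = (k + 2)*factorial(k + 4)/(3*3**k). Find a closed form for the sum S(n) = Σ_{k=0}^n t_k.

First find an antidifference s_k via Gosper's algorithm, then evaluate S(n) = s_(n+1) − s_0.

Compute t_(k+1)/t_k: get (k + 3)*(k + 5)/(3*(k + 2)).
So A=k/3 + 5/3 and B=1, with C=k + 2.
f must satisfy (k/3 + 5/3)·f(k+1) − (1)·f(k) = k + 2.
deg f ≤ 0 (via 1,0,1).
Solving with deg f ≤ 0: f(k) = 3.
Then R = B(k−1)f/C = 3/(k + 2), so s_k = R(k)·t_k = factorial(k + 4)/3**k.
Δs = (k + 2)*factorial(k + 4)/(3*3**k), as required.
Evaluate: s_(n+1) = 3**(-n - 1)*factorial(n + 5); subtract s_(0) = 24 ⇒ S(n) = -24 + factorial(n + 5)/(3*3**n).

S(n) = -24 + factorial(n + 5)/(3*3**n)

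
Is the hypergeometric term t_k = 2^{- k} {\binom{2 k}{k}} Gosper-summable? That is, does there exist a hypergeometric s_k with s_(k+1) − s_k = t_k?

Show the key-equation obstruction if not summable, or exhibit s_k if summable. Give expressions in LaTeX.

Ratio r(k) = (2*k + 1)/(k + 1).
A = 2*k + 1, B = k + 1, C = 1.
Set up (2*k + 1)·f(k+1) − (k)·f(k) − (1) = 0.
d = -1 from the (1,1,0) case.
Bound -1 < 0, so the key equation has no polynomial solution.

No — t_k has no hypergeometric antidifference.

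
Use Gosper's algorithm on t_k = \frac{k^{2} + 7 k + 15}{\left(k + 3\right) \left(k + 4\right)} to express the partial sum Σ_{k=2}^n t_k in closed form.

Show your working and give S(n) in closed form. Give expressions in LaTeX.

S(n) = \frac{5 n^{2} + 18 n - 23}{5 \left(n + 4\right)}

Step 1: r(k) = (k + 3)*(7*k + (k + 1)**2 + 22)/((k + 5)*(k**2 + 7*k + 15)).
So A=k + 3 and B=k + 5, with C=k**2 + 7*k + 15.
f must satisfy (k + 3)·f(k+1) − (k + 4)·f(k) = k**2 + 7*k + 15.
Degrees (1,1,2) ⇒ d ≤ 2.
Coefficient equations give f(k) = k*(k + 4).
R(k) = B(k−1)·f(k)/C(k) = k*(k + 4)**2/(k**2 + 7*k + 15); s_k = R·t_k = k*(k + 4)/(k + 3).
s_(k+1) − s_k = (k**2 + 7*k + 15)/(k**2 + 7*k + 12) = t_k.
Evaluate: s_(n+1) = (n**2 + 6*n + 5)/(n + 4); subtract s_(2) = 12/5 ⇒ S(n) = (5*n**2 + 18*n - 23)/(5*(n + 4)).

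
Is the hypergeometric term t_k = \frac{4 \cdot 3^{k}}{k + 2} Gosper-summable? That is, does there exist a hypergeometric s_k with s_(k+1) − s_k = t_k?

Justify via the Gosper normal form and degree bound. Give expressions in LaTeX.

r(k) = 3*(k + 2)/(k + 3) after simplifying.
Normal form (A,B,C) = (3*k + 6, k + 3, 1).
Solve (3*k + 6)·f(k+1) − (k + 2)·f(k) = 1.
From deg A=1, deg B=1, deg C=0: d=-1.
Negative degree bound (-1): no f exists, t_k not Gosper-summable.

No — negative degree bound, so no certificate f.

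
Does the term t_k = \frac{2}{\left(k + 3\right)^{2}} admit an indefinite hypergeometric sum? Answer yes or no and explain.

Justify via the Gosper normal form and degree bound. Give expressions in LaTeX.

No; the coefficient equations for f are inconsistent.

Ratio r(k) = (k + 3)**2/(k + 4)**2.
Gosper form: A/B · C(k+1)/C(k) with A=k**2 + 6*k + 9, B=k**2 + 8*k + 16, C=1.
Need (k**2 + 6*k + 9)·f(k+1) − (k**2 + 6*k + 9)·f(k) = 1.
Degrees (2,2,0) ⇒ d ≤ 0.
Put f(k) = c0: A·f(k+1) − B(k−1)·f(k) − C = -1; need -1 = 0 — inconsistent ⇒ no f, not summable.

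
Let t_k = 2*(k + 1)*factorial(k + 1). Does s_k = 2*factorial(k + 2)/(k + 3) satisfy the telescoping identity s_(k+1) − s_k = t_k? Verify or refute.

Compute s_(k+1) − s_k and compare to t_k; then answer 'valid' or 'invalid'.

s_(k+1) = 2*factorial(k + 3)/(k + 4)
s_(k+1) − s_k = 2*(k**2 + 5*k + 5)*factorial(k + 2)/((k + 3)*(k + 4))
(s_(k+1) − s_k) − t_k = -2*(k**2 + 4*k + 2)*factorial(k + 1)/((k + 3)*(k + 4))

Invalid: residual -2*(k**2 + 4*k + 2)*factorial(k + 1)/((k + 3)*(k + 4)) ≠ 0.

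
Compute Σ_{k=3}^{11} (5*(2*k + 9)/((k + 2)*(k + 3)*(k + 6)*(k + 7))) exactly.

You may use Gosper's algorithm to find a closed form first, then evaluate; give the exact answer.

Σ = 23/252

Ratio r(k) = (k + 2)*(k + 6)*(2*k + 11)/((k + 4)*(k + 8)*(2*k + 9)).
Take A(k)=k + 2, B(k)=k + 8, C(k)=k**3 + 27*k**2/2 + 121*k/2 + 90.
Need (k + 2)·f(k+1) − (k + 7)·f(k) = k**3 + 27*k**2/2 + 121*k/2 + 90.
deg f ≤ 5 (via 1,1,3).
Solving with deg f ≤ 5: f(k) = k*(k + 3)*(k + 4)*(k + 5)*(k + 8)/24.
R(k) = B(k−1)·f(k)/C(k) = k*(k + 3)*(k + 7)*(k + 8)/(12*(2*k + 9)); s_k = R·t_k = 5*k*(k + 8)/(12*(k**2 + 8*k + 12)).
Check: Δs_k = 5*(2*k + 9)/(k**4 + 18*k**3 + 113*k**2 + 288*k + 252). ✓
Σ_(k=3)^(11) t_k = s_(12) − s_(3) = 25/63 − (11/36) = 23/252.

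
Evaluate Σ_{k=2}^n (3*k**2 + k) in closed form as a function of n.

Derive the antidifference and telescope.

The ratio is (k + 3*(k + 1)**2 + 1)/(k*(3*k + 1)).
Normal form (A,B,C) = (1, 1, k**2 + k/3).
f must satisfy (1)·f(k+1) − (1)·f(k) = k**2 + k/3.
Degrees (0,0,2) ⇒ d ≤ 3.
Solve for f: f(k) = k**2*(k - 1)/3 (degree 3 ≤ 3).
Certificate R = B(k−1)f/C = k*(k - 1)/(3*k + 1) gives s_k = k**2*(k - 1).
Check: Δs_k = k*(3*k + 1). ✓
Evaluate: s_(n+1) = n*(n**2 + 2*n + 1); subtract s_(2) = 4 ⇒ S(n) = n**3 + 2*n**2 + n - 4.

S(n) = n**3 + 2*n**2 + n - 4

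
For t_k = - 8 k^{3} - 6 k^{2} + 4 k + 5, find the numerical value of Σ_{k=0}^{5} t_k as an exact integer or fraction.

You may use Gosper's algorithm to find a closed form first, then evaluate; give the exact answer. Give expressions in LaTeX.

Σ = -2040

r(k) = (8*k**3 + 30*k**2 + 32*k + 5)/(8*k**3 + 6*k**2 - 4*k - 5) after simplifying.
Normal form (A,B,C) = (1, 1, k**3 + 3*k**2/4 - k/2 - 5/8).
Solve (1)·f(k+1) − (1)·f(k) = k**3 + 3*k**2/4 - k/2 - 5/8.
Bound: deg f ≤ 4.
Solving with deg f ≤ 4: f(k) = k*(k - 2)*(2*k**2 + 2*k + 1)/8.
Then R = B(k−1)f/C = k*(k - 2)*(2*k**2 + 2*k + 1)/(8*k**3 + 6*k**2 - 4*k - 5), so s_k = R(k)·t_k = k*(-2*k**3 + 2*k**2 + 3*k + 2).
Verify: -8*k**3 - 6*k**2 + 4*k + 5 matches t_k.
Telescoping: Σ = s_(6) − s_(0) = -2040 − (0) = -2040.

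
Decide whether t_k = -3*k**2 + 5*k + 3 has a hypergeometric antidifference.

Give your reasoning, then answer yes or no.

Yes. s_k = k**2*(4 - k).

Compute t_(k+1)/t_k: get (3*k**2 + k - 5)/(3*k**2 - 5*k - 3).
Factor: A=1; B=1; C=k**2 - 5*k/3 - 1.
f must satisfy (1)·f(k+1) − (1)·f(k) = k**2 - 5*k/3 - 1.
deg f ≤ 3 (via 0,0,2).
Solve for f: f(k) = k**2*(k - 4)/3 (degree 3 ≤ 3).
R(k) = B(k−1)·f(k)/C(k) = k**2*(k - 4)/(3*k**2 - 5*k - 3); s_k = R·t_k = k**2*(4 - k).
s_(k+1) − s_k = -3*k**2 + 5*k + 3 = t_k.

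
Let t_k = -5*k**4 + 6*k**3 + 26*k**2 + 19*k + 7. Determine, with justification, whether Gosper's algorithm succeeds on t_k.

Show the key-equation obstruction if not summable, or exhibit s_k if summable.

t_(k+1)/t_k = (5*k**4 + 14*k**3 - 14*k**2 - 69*k - 53)/(5*k**4 - 6*k**3 - 26*k**2 - 19*k - 7).
Take A(k)=1, B(k)=1, C(k)=k**4 - 6*k**3/5 - 26*k**2/5 - 19*k/5 - 7/5.
Solve (1)·f(k+1) − (1)·f(k) = k**4 - 6*k**3/5 - 26*k**2/5 - 19*k/5 - 7/5.
Degrees (0,0,4) ⇒ d ≤ 5.
Solve for f: f(k) = k*(k**4 - 4*k**3 - 4*k**2 + 2*k - 2)/5 (degree 5 ≤ 5).
So s_k = (B(k−1)f/C)·t_k = (k*(k**4 - 4*k**3 - 4*k**2 + 2*k - 2)/(5*k**4 - 6*k**3 - 26*k**2 - 19*k - 7))·t_k = k*(-k**4 + 4*k**3 + 4*k**2 - 2*k + 2).
Verify: -5*k**4 + 6*k**3 + 26*k**2 + 19*k + 7 matches t_k.

Yes. s_k = k*(-k**4 + 4*k**3 + 4*k**2 - 2*k + 2).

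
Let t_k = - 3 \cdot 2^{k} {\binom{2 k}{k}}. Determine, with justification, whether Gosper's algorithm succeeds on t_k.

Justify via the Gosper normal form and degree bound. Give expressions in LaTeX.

Compute t_(k+1)/t_k: get 4*(2*k + 1)/(k + 1).
Factor: A=8*k + 4; B=k + 1; C=1.
Need (8*k + 4)·f(k+1) − (k)·f(k) = 1.
d = -1 from the (1,1,0) case.
deg f ≤ -1 is impossible — no certificate.

No — negative degree bound, so no certificate f.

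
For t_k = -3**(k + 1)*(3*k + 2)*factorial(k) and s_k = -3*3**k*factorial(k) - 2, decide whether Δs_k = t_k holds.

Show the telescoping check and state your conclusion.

s_(k+1) = -9*3**k*k*factorial(k) - 9*3**k*factorial(k) - 2
s_(k+1) − s_k = -3**(k + 1)*(3*k + 2)*factorial(k)
(s_(k+1) − s_k) − t_k = 0

valid (s_(k+1) − s_k reduces to t_k)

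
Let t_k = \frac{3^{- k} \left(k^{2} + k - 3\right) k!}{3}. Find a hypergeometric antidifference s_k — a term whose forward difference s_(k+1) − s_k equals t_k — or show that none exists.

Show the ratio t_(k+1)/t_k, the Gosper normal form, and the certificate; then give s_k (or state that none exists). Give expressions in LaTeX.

r(k) = (k + 1)*(k + (k + 1)**2 - 2)/(3*(k**2 + k - 3)) after simplifying.
So A=k/3 + 1/3 and B=1, with C=k**2 + k - 3.
Set up (k/3 + 1/3)·f(k+1) − (1)·f(k) − (k**2 + k - 3) = 0.
From deg A=1, deg B=0, deg C=2: d=1.
Solve for f: f(k) = 3*(k + 2) (degree 1 ≤ 1).
R(k) = B(k−1)·f(k)/C(k) = 3*(k + 2)/(k**2 + k - 3); s_k = R·t_k = (k + 2)*factorial(k)/3**k.
s_(k+1) − s_k = (k**2 + k - 3)*factorial(k)/(3*3**k) = t_k.

s_k = 3^{- k} \left(k + 2\right) k!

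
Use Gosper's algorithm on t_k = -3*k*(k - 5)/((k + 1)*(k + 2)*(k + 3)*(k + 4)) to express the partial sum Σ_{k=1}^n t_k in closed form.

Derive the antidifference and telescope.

S(n) = 3*n*(n + 1)/(n**3 + 9*n**2 + 26*n + 24)

r(k) = (k - 4)*(k + 1)**2/(k*(k - 5)*(k + 5)) after simplifying.
Factor: A=k + 1; B=k + 5; C=k**2 - 5*k.
Need (k + 1)·f(k+1) − (k + 4)·f(k) = k**2 - 5*k.
Degrees (1,1,2) ⇒ d ≤ 3.
A polynomial solution: f(k) = -k*(k - 1).
Then R = B(k−1)f/C = -(k - 1)*(k + 4)/(k - 5), so s_k = R(k)·t_k = 3*k*(k - 1)/((k + 1)*(k + 2)*(k + 3)).
Δs = 3*k*(5 - k)/(k**4 + 10*k**3 + 35*k**2 + 50*k + 24), as required.
Σ_(k=1)^n t_k = s_(n+1) − s_(1) = (3*n*(n + 1)/(n**3 + 9*n**2 + 26*n + 24)) − (0), i.e. 3*n*(n + 1)/(n**3 + 9*n**2 + 26*n + 24).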